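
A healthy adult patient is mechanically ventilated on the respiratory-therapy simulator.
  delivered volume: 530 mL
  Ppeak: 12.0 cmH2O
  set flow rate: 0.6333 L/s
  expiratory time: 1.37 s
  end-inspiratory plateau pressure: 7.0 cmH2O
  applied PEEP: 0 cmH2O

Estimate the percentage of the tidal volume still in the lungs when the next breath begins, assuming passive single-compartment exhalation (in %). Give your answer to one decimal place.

10.1

R = (PIP − Pplat)/V̇ = (12.0 − 7.0) / 0.6333 = 5.0/0.6333 = 7.895 cmH2O·s/L.
C = Vt/(Pplat − PEEP) = 530.0 / (7.0 − 0) = 530.0/7.0 = 75.714 mL/cmH2O.
τ = R × C = 7.895 × 0.07571 L/cmH2O = 0.5977 s.
Fraction remaining at end-expiration = e^(−Te/τ) = e^(−1.37/0.5977) = 0.1011 → 10.11%.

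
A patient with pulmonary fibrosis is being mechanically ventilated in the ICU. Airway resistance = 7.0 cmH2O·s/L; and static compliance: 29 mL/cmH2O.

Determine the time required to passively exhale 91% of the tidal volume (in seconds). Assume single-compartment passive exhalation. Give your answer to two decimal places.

τ = R × C = 7.0 × 29 mL/cmH2O = 7.0 × 0.029 L/cmH2O = 0.203 s.
Exhaled fraction f = 1 − e^(−t/τ) → t = −τ·ln(1 − f) = −0.203·ln(0.09) = 0.4888 s.

0.49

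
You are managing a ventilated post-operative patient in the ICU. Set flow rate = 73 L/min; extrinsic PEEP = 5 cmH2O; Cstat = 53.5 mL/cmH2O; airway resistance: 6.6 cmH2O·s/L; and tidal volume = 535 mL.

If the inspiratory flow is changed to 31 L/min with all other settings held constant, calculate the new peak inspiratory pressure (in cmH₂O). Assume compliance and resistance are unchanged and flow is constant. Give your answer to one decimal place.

Flow: 73 L/min ÷ 60 = 1.2167 L/s.
New flow: 31 L/min ÷ 60 = 0.5167 L/s.
PIP = Vt/C + R·V̇ + PEEP (constant-flow equation of motion).
Only the resistive term changes: ΔPIP = R × ΔV̇ = 6.6 × (0.5167 − 1.2167) = 6.6 × -0.7 = -4.62 cmH2O.
Original PIP = 535/53.5 + 6.6×1.2167 + 5 = 23.03 cmH2O; new PIP = 23.03 + (-4.62) = 18.41 cmH2O.

18.4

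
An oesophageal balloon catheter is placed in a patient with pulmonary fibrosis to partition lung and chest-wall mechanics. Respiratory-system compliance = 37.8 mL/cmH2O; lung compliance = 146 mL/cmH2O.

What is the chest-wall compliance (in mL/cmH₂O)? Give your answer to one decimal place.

1/Ccw = 1/Crs − 1/CL.
1/Ccw = 1/37.8 − 1/146 = 0.01961.
Ccw = 50.994 mL/cmH2O.

51.0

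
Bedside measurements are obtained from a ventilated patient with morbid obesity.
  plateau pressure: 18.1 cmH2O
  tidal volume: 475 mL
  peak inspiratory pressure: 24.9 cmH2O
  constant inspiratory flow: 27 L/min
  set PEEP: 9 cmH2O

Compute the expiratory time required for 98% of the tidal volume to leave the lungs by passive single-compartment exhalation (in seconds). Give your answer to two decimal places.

Flow: 27 L/min ÷ 60 = 0.45 L/s.
R = (PIP − Pplat)/V̇ = (24.9 − 18.1) / 0.45 = 6.8/0.45 = 15.111 cmH2O·s/L.
C = Vt/(Pplat − PEEP) = 475.0 / (18.1 − 9) = 475.0/9.1 = 52.198 mL/cmH2O.
τ = R × C = 15.111 × 0.0522 L/cmH2O = 0.7888 s.
t = −τ·ln(1 − 0.98) = −0.7888·ln(0.02) = 3.086 s.

3.09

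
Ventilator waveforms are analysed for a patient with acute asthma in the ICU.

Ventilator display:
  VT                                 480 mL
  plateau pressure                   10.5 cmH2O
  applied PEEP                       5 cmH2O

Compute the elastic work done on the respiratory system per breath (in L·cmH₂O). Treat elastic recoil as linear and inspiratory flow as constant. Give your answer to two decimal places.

Elastic work ≈ ½ × (Pplat − PEEP) × Vt = 0.5 × (10.5 − 5) × 0.480 L = 0.5 × 5.5 × 0.480 = 1.32 L·cmH2O.

1.32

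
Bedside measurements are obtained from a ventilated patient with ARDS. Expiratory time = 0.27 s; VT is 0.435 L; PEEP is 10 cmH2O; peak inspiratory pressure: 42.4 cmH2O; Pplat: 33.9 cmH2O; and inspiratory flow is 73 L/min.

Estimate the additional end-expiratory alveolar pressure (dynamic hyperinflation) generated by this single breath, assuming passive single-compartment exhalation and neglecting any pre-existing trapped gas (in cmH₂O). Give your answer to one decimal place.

2.9

Flow: 73 L/min ÷ 60 = 1.2167 L/s.
R = (PIP − Pplat)/V̇ = (42.4 − 33.9) / 1.2167 = 8.5/1.2167 = 6.986 cmH2O·s/L.
C = Vt/(Pplat − PEEP) = 435.0 / (33.9 − 10) = 435.0/23.9 = 18.201 mL/cmH2O.
τ = R × C = 6.986 × 0.0182 L/cmH2O = 0.1271 s.
Fraction remaining = e^(−Te/τ) = e^(−0.27/0.1271) = 0.1195; trapped volume = 435.0 × 0.1195 = 51.983 mL.
Additional alveolar pressure from trapping ≈ V_trapped / C = 51.983 / 18.201 = 2.856 cmH2O.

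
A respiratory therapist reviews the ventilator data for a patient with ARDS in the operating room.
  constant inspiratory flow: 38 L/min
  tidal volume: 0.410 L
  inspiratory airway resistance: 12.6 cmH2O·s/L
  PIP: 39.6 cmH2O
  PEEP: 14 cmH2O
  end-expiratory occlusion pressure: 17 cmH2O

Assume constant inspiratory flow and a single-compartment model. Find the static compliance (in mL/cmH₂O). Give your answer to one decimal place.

28.0

Flow: 38 L/min ÷ 60 = 0.6333 L/s.
Total PEEP = 17 cmH2O (set 14 + intrinsic 3); this is the baseline alveolar pressure.
Equation of motion (constant flow): PIP = Vt/C + R·V̇ + PEEP.
Vt/C = PIP − R·V̇ − PEEP = 39.6 − 12.6×0.6333 − 17 = 39.6 − 7.98 − 17 = 14.62 cmH2O.
C = Vt / 14.62 = 410 / 14.62 = 28.044 mL/cmH2O.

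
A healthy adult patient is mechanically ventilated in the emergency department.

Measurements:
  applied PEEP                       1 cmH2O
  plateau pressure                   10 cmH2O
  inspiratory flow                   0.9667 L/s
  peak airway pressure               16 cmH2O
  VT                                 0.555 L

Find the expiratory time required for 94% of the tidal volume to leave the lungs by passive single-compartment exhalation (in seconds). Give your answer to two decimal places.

1.08

R = (PIP − Pplat)/V̇ = (16 − 10) / 0.9667 = 6.0/0.9667 = 6.207 cmH2O·s/L.
C = Vt/(Pplat − PEEP) = 555.0 / (10 − 1) = 555.0/9.0 = 61.667 mL/cmH2O.
τ = R × C = 6.207 × 0.06167 L/cmH2O = 0.3828 s.
t = −τ·ln(1 − 0.94) = −0.3828·ln(0.06) = 1.077 s.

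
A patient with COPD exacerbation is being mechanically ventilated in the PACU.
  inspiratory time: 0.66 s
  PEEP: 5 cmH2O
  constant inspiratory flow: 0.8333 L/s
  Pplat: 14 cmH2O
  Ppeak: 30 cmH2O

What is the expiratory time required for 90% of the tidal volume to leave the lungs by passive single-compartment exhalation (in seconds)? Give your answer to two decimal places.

2.70

Vt = flow × Ti = 0.8333 L/s × 0.66 s × 1000 mL/L = 549.98 mL.
R = (PIP − Pplat)/V̇ = (30 − 14) / 0.8333 = 16.0/0.8333 = 19.201 cmH2O·s/L.
C = Vt/(Pplat − PEEP) = 549.98 / (14 − 5) = 549.98/9.0 = 61.109 mL/cmH2O.
τ = R × C = 19.201 × 0.06111 L/cmH2O = 1.173 s.
t = −τ·ln(1 − 0.90) = −1.173·ln(0.1) = 2.701 s.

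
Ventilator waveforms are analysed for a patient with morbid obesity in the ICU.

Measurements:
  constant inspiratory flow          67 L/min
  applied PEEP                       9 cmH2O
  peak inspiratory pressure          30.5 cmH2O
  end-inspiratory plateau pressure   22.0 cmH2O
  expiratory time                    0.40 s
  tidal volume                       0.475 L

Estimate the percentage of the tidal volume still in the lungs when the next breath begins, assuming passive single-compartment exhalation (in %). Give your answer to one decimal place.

23.7

Flow: 67 L/min ÷ 60 = 1.1167 L/s.
R = (PIP − Pplat)/V̇ = (30.5 − 22.0) / 1.1167 = 8.5/1.1167 = 7.612 cmH2O·s/L.
C = Vt/(Pplat − PEEP) = 475.0 / (22.0 − 9) = 475.0/13.0 = 36.538 mL/cmH2O.
τ = R × C = 7.612 × 0.03654 L/cmH2O = 0.2781 s.
Fraction remaining at end-expiration = e^(−Te/τ) = e^(−0.40/0.2781) = 0.2373 → 23.73%.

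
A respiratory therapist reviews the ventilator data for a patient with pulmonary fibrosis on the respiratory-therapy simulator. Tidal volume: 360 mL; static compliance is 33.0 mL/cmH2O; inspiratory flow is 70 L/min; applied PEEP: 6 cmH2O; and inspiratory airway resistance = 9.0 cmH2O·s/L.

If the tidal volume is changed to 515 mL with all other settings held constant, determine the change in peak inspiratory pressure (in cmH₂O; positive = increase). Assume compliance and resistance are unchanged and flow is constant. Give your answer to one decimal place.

4.7

PIP = Vt/C + R·V̇ + PEEP (constant-flow equation of motion).
Only the elastic term changes: ΔPIP = ΔVt / C = (515 − 360) / 33.0 = 4.697 cmH2O.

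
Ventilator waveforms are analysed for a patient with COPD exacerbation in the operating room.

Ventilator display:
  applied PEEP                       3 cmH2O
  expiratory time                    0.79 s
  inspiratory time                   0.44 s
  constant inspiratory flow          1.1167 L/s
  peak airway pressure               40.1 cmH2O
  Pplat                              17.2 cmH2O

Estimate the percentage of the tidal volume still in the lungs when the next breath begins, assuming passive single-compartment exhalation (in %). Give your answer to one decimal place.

32.8

Vt = flow × Ti = 1.1167 L/s × 0.44 s × 1000 mL/L = 491.35 mL.
R = (PIP − Pplat)/V̇ = (40.1 − 17.2) / 1.1167 = 22.9/1.1167 = 20.507 cmH2O·s/L.
C = Vt/(Pplat − PEEP) = 491.35 / (17.2 − 3) = 491.35/14.2 = 34.602 mL/cmH2O.
τ = R × C = 20.507 × 0.0346 L/cmH2O = 0.7095 s.
Fraction remaining at end-expiration = e^(−Te/τ) = e^(−0.79/0.7095) = 0.3284 → 32.84%.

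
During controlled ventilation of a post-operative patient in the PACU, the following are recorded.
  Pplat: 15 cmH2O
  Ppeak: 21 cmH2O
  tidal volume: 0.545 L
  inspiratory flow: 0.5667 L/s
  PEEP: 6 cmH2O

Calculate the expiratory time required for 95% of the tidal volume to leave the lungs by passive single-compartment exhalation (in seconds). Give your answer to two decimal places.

1.92

R = (PIP − Pplat)/V̇ = (21 − 15) / 0.5667 = 6.0/0.5667 = 10.588 cmH2O·s/L.
C = Vt/(Pplat − PEEP) = 545.0 / (15 − 6) = 545.0/9.0 = 60.556 mL/cmH2O.
τ = R × C = 10.588 × 0.06056 L/cmH2O = 0.6412 s.
t = −τ·ln(1 − 0.95) = −0.6412·ln(0.05) = 1.921 s.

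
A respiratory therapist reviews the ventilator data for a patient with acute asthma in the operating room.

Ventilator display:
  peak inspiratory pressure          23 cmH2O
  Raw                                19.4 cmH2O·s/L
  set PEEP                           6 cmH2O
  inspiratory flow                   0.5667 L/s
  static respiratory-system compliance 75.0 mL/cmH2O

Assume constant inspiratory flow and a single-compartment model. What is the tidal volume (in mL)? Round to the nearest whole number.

450

Equation of motion (constant flow): PIP = Vt/C + R·V̇ + PEEP.
Vt/C = PIP − R·V̇ − PEEP = 23 − 10.994 − 6 = 6.006 cmH2O.
Vt = C × 6.006 = 75.0 × 6.006 = 450.45 mL.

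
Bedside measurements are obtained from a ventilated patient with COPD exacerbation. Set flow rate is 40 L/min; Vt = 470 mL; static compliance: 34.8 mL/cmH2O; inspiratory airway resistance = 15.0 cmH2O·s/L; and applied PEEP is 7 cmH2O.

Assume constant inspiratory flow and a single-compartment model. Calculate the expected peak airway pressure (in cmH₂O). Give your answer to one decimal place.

Flow: 40 L/min ÷ 60 = 0.6667 L/s.
Equation of motion (constant flow): PIP = Vt/C + R·V̇ + PEEP.
PIP = 470/34.8 + 15.0×0.6667 + 7 = 13.506 + 10.001 + 7 = 30.507 cmH2O.

30.5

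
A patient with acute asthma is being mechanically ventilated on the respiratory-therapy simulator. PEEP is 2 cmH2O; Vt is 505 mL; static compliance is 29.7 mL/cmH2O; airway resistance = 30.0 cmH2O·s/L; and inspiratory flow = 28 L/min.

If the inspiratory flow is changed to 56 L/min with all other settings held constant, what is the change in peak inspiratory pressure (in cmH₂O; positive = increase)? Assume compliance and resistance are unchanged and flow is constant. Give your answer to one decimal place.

14.0

Flow: 28 L/min ÷ 60 = 0.4667 L/s.
New flow: 56 L/min ÷ 60 = 0.9333 L/s.
PIP = Vt/C + R·V̇ + PEEP (constant-flow equation of motion).
Only the resistive term changes: ΔPIP = R × ΔV̇ = 30.0 × (0.9333 − 0.4667) = 30.0 × 0.4666 = 13.998 cmH2O.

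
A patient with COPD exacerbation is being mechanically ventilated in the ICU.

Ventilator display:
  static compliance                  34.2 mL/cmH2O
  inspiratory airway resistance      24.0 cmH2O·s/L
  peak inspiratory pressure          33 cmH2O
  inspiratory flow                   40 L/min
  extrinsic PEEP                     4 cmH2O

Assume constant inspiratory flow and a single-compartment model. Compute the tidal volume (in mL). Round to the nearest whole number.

445

Flow: 40 L/min ÷ 60 = 0.6667 L/s.
Equation of motion (constant flow): PIP = Vt/C + R·V̇ + PEEP.
Vt/C = PIP − R·V̇ − PEEP = 33 − 16.001 − 4 = 12.999 cmH2O.
Vt = C × 12.999 = 34.2 × 12.999 = 444.57 mL.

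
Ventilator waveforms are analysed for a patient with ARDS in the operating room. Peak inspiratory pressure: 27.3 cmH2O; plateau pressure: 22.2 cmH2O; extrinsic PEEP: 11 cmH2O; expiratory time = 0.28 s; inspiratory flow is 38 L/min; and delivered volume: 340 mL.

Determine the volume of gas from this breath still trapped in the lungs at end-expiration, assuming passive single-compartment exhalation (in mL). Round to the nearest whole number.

Flow: 38 L/min ÷ 60 = 0.6333 L/s.
R = (PIP − Pplat)/V̇ = (27.3 − 22.2) / 0.6333 = 5.1/0.6333 = 8.053 cmH2O·s/L.
C = Vt/(Pplat − PEEP) = 340.0 / (22.2 − 11) = 340.0/11.2 = 30.357 mL/cmH2O.
τ = R × C = 8.053 × 0.03036 L/cmH2O = 0.2445 s.
Fraction remaining = e^(−Te/τ) = e^(−0.28/0.2445) = 0.3182.
Trapped volume = 340.0 × 0.3182 = 108.19 mL.

108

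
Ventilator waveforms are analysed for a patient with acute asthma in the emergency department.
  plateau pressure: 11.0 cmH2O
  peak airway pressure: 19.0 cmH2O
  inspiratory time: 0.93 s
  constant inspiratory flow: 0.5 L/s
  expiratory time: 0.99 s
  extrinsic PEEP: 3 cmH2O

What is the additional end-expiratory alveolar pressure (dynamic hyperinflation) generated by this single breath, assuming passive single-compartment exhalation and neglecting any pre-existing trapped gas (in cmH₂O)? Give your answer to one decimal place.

2.8

Vt = flow × Ti = 0.5 L/s × 0.93 s × 1000 mL/L = 465.0 mL.
R = (PIP − Pplat)/V̇ = (19.0 − 11.0) / 0.5 = 8.0/0.5 = 16.0 cmH2O·s/L.
C = Vt/(Pplat − PEEP) = 465.0 / (11.0 − 3) = 465.0/8.0 = 58.125 mL/cmH2O.
τ = R × C = 16.0 × 0.05813 L/cmH2O = 0.9301 s.
Fraction remaining = e^(−Te/τ) = e^(−0.99/0.9301) = 0.3449; trapped volume = 465.0 × 0.3449 = 160.38 mL.
Additional alveolar pressure from trapping ≈ V_trapped / C = 160.38 / 58.125 = 2.759 cmH2O.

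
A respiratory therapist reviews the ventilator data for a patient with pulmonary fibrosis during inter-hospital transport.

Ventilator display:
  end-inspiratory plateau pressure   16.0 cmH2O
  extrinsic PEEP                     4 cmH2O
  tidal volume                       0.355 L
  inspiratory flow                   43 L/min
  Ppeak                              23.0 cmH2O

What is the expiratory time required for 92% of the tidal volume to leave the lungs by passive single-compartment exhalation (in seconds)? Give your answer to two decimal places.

0.73

Flow: 43 L/min ÷ 60 = 0.7167 L/s.
R = (PIP − Pplat)/V̇ = (23.0 − 16.0) / 0.7167 = 7.0/0.7167 = 9.767 cmH2O·s/L.
C = Vt/(Pplat − PEEP) = 355.0 / (16.0 − 4) = 355.0/12.0 = 29.583 mL/cmH2O.
τ = R × C = 9.767 × 0.02958 L/cmH2O = 0.2889 s.
t = −τ·ln(1 − 0.92) = −0.2889·ln(0.08) = 0.7297 s.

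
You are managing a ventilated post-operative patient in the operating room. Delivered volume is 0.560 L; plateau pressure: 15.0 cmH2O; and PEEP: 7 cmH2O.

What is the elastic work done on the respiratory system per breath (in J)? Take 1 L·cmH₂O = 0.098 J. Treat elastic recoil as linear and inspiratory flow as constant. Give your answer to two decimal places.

0.22

Elastic work ≈ ½ × (Pplat − PEEP) × Vt = 0.5 × (15.0 − 7) × 0.560 L = 0.5 × 8.0 × 0.560 = 2.24 L·cmH2O.
× 0.098 J/(L·cmH2O) → 0.2195 J.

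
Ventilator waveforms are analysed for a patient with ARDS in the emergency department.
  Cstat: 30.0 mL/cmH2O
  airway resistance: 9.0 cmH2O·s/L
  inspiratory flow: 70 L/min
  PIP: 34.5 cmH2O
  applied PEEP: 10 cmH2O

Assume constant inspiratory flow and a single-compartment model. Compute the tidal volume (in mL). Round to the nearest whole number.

Flow: 70 L/min ÷ 60 = 1.1667 L/s.
Equation of motion (constant flow): PIP = Vt/C + R·V̇ + PEEP.
Vt/C = PIP − R·V̇ − PEEP = 34.5 − 10.5 − 10 = 14.0 cmH2O.
Vt = C × 14.0 = 30.0 × 14.0 = 420.0 mL.

420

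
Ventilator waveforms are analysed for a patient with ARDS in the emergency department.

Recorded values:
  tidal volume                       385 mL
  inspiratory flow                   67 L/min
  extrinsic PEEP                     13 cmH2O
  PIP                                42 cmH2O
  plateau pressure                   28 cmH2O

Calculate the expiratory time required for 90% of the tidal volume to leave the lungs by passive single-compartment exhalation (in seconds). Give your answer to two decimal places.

0.74

Flow: 67 L/min ÷ 60 = 1.1167 L/s.
R = (PIP − Pplat)/V̇ = (42 − 28) / 1.1167 = 14.0/1.1167 = 12.537 cmH2O·s/L.
C = Vt/(Pplat − PEEP) = 385.0 / (28 − 13) = 385.0/15.0 = 25.667 mL/cmH2O.
τ = R × C = 12.537 × 0.02567 L/cmH2O = 0.3218 s.
t = −τ·ln(1 − 0.90) = −0.3218·ln(0.1) = 0.741 s.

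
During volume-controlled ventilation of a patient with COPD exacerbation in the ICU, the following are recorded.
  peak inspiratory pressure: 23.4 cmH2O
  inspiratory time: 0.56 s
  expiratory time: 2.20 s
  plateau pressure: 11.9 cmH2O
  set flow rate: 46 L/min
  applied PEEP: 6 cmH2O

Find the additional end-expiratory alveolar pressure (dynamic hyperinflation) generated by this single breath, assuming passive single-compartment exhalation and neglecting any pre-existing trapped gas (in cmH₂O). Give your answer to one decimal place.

Flow: 46 L/min ÷ 60 = 0.7667 L/s.
Vt = flow × Ti = 0.7667 L/s × 0.56 s × 1000 mL/L = 429.35 mL.
R = (PIP − Pplat)/V̇ = (23.4 − 11.9) / 0.7667 = 11.5/0.7667 = 14.999 cmH2O·s/L.
C = Vt/(Pplat − PEEP) = 429.35 / (11.9 − 6) = 429.35/5.9 = 72.771 mL/cmH2O.
τ = R × C = 14.999 × 0.07277 L/cmH2O = 1.091 s.
Fraction remaining = e^(−Te/τ) = e^(−2.20/1.091) = 0.1331; trapped volume = 429.35 × 0.1331 = 57.146 mL.
Additional alveolar pressure from trapping ≈ V_trapped / C = 57.146 / 72.771 = 0.7853 cmH2O.

0.8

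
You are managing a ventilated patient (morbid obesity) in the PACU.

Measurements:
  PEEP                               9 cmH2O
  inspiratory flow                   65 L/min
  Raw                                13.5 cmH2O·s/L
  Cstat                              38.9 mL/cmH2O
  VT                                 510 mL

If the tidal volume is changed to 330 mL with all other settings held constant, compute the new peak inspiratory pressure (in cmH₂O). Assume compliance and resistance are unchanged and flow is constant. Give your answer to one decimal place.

Flow: 65 L/min ÷ 60 = 1.0833 L/s.
PIP = Vt/C + R·V̇ + PEEP (constant-flow equation of motion).
Only the elastic term changes: ΔPIP = ΔVt / C = (330 − 510) / 38.9 = -4.627 cmH2O.
Original PIP = 510/38.9 + 13.5×1.0833 + 9 = 36.735 cmH2O; new PIP = 36.735 + (-4.627) = 32.108 cmH2O.

32.1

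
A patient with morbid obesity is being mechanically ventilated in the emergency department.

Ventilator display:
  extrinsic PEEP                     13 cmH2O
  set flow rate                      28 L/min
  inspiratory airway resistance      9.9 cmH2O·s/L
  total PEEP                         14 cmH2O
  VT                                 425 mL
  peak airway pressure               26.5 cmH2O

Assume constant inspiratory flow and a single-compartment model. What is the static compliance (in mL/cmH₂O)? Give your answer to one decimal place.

Flow: 28 L/min ÷ 60 = 0.4667 L/s.
Total PEEP = 14 cmH2O (set 13 + intrinsic 1); this is the baseline alveolar pressure.
Equation of motion (constant flow): PIP = Vt/C + R·V̇ + PEEP.
Vt/C = PIP − R·V̇ − PEEP = 26.5 − 9.9×0.4667 − 14 = 26.5 − 4.62 − 14 = 7.88 cmH2O.
C = Vt / 7.88 = 425 / 7.88 = 53.934 mL/cmH2O.

53.9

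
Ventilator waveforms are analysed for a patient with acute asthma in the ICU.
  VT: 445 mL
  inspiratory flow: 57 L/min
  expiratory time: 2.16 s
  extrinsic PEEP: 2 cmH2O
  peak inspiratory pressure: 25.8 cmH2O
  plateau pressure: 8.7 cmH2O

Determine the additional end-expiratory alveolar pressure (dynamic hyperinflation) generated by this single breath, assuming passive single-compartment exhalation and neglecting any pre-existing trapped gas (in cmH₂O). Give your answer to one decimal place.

1.1

Flow: 57 L/min ÷ 60 = 0.95 L/s.
R = (PIP − Pplat)/V̇ = (25.8 − 8.7) / 0.95 = 17.1/0.95 = 18.0 cmH2O·s/L.
C = Vt/(Pplat − PEEP) = 445.0 / (8.7 − 2) = 445.0/6.7 = 66.418 mL/cmH2O.
τ = R × C = 18.0 × 0.06642 L/cmH2O = 1.196 s.
Fraction remaining = e^(−Te/τ) = e^(−2.16/1.196) = 0.1643; trapped volume = 445.0 × 0.1643 = 73.114 mL.
Additional alveolar pressure from trapping ≈ V_trapped / C = 73.114 / 66.418 = 1.101 cmH2O.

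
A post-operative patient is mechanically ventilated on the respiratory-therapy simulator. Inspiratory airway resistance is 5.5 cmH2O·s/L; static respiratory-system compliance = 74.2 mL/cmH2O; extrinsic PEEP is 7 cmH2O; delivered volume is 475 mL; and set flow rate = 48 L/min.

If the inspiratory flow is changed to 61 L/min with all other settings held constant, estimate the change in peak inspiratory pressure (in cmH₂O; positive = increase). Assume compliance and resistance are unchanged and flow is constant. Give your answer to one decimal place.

Flow: 48 L/min ÷ 60 = 0.8 L/s.
New flow: 61 L/min ÷ 60 = 1.0167 L/s.
PIP = Vt/C + R·V̇ + PEEP (constant-flow equation of motion).
Only the resistive term changes: ΔPIP = R × ΔV̇ = 5.5 × (1.0167 − 0.8) = 5.5 × 0.2167 = 1.192 cmH2O.

1.2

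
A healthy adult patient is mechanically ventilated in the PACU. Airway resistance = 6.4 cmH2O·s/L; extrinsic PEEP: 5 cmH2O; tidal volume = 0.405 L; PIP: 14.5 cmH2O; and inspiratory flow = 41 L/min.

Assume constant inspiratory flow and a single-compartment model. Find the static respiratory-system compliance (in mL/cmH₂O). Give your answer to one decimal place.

79.0

Flow: 41 L/min ÷ 60 = 0.6833 L/s.
Equation of motion (constant flow): PIP = Vt/C + R·V̇ + PEEP.
Vt/C = PIP − R·V̇ − PEEP = 14.5 − 6.4×0.6833 − 5 = 14.5 − 4.373 − 5 = 5.127 cmH2O.
C = Vt / 5.127 = 405 / 5.127 = 78.994 mL/cmH2O.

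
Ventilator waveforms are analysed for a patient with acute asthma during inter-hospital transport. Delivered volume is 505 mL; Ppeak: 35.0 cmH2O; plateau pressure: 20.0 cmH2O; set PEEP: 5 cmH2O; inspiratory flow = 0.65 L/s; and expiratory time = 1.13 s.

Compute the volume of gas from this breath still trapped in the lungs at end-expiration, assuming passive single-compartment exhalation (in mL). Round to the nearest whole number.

R = (PIP − Pplat)/V̇ = (35.0 − 20.0) / 0.65 = 15.0/0.65 = 23.077 cmH2O·s/L.
C = Vt/(Pplat − PEEP) = 505.0 / (20.0 − 5) = 505.0/15.0 = 33.667 mL/cmH2O.
τ = R × C = 23.077 × 0.03367 L/cmH2O = 0.777 s.
Fraction remaining = e^(−Te/τ) = e^(−1.13/0.777) = 0.2336.
Trapped volume = 505.0 × 0.2336 = 117.97 mL.

118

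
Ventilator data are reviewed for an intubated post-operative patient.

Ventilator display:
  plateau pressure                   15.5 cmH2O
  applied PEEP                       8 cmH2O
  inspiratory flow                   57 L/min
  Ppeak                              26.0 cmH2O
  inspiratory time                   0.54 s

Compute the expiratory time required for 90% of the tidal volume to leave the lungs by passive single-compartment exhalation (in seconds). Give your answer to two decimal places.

1.74

Flow: 57 L/min ÷ 60 = 0.95 L/s.
Vt = flow × Ti = 0.95 L/s × 0.54 s × 1000 mL/L = 513.0 mL.
R = (PIP − Pplat)/V̇ = (26.0 − 15.5) / 0.95 = 10.5/0.95 = 11.053 cmH2O·s/L.
C = Vt/(Pplat − PEEP) = 513.0 / (15.5 − 8) = 513.0/7.5 = 68.4 mL/cmH2O.
τ = R × C = 11.053 × 0.0684 L/cmH2O = 0.756 s.
t = −τ·ln(1 − 0.90) = −0.756·ln(0.1) = 1.741 s.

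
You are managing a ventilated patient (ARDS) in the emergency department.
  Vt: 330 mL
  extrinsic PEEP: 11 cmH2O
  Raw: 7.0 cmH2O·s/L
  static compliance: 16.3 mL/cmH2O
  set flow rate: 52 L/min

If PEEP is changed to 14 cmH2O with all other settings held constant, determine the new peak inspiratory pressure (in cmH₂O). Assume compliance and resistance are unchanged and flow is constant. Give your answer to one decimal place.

Flow: 52 L/min ÷ 60 = 0.8667 L/s.
PIP = Vt/C + R·V̇ + PEEP (constant-flow equation of motion).
Only the baseline term changes: ΔPIP = ΔPEEP = 14 − 11 = 3.0 cmH2O.
Original PIP = 330/16.3 + 7.0×0.8667 + 11 = 37.312 cmH2O; new PIP = 37.312 + (3.0) = 40.312 cmH2O.

40.3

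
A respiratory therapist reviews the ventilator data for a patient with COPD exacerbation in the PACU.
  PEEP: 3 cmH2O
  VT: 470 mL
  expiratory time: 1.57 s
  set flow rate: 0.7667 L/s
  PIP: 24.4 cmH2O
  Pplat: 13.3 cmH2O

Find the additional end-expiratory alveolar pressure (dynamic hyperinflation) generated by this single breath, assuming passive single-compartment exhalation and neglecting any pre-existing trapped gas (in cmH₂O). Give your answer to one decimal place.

R = (PIP − Pplat)/V̇ = (24.4 − 13.3) / 0.7667 = 11.1/0.7667 = 14.478 cmH2O·s/L.
C = Vt/(Pplat − PEEP) = 470.0 / (13.3 − 3) = 470.0/10.3 = 45.631 mL/cmH2O.
τ = R × C = 14.478 × 0.04563 L/cmH2O = 0.6606 s.
Fraction remaining = e^(−Te/τ) = e^(−1.57/0.6606) = 0.09286; trapped volume = 470.0 × 0.09286 = 43.644 mL.
Additional alveolar pressure from trapping ≈ V_trapped / C = 43.644 / 45.631 = 0.9565 cmH2O.

1.0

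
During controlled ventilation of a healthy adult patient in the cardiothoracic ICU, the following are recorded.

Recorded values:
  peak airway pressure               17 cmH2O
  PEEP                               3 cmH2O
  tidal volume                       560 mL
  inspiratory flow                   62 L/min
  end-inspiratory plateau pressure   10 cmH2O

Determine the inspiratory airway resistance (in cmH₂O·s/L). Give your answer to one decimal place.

Flow: 62 L/min ÷ 60 = 1.0333 L/s.
Raw = (PIP − Pplat) / flow = (17 − 10) / 1.0333 = 7.0 / 1.0333 = 6.774 cmH2O·s/L.

6.8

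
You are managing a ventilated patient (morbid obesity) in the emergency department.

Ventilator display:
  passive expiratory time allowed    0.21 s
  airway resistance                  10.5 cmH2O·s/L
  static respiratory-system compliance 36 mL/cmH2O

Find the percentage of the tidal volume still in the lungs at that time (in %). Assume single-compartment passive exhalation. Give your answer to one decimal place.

57.4

τ = R × C = 10.5 × 36 mL/cmH2O = 10.5 × 0.036 L/cmH2O = 0.378 s.
Passive exhalation: V(t)/V₀ = e^(−t/τ) = e^(−0.21/0.378) = 0.5738.
Fraction remaining = 0.5738 → 57.38%.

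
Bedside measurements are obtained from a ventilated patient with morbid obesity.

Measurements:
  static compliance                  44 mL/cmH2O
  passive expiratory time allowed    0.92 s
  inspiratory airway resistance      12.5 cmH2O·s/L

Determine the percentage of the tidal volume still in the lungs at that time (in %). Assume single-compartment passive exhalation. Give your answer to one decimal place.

τ = R × C = 12.5 × 44 mL/cmH2O = 12.5 × 0.044 L/cmH2O = 0.55 s.
Passive exhalation: V(t)/V₀ = e^(−t/τ) = e^(−0.92/0.55) = 0.1877.
Fraction remaining = 0.1877 → 18.77%.

18.8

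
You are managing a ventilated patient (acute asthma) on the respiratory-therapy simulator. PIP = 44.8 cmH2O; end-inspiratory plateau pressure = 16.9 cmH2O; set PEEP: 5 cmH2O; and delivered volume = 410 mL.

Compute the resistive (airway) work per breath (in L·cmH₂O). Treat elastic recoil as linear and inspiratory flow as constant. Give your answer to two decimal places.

With constant inspiratory flow the resistive pressure is constant at PIP − Pplat = 44.8 − 16.9 = 27.9 cmH2O, so resistive work = 27.9 × 0.410 = 11.439 L·cmH2O.

11.44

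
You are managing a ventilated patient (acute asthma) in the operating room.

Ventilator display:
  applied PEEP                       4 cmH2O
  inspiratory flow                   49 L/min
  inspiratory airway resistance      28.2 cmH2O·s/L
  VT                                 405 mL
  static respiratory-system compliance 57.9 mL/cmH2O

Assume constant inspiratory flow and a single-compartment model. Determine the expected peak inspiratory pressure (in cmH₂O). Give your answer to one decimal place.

34.0

Flow: 49 L/min ÷ 60 = 0.8167 L/s.
Equation of motion (constant flow): PIP = Vt/C + R·V̇ + PEEP.
PIP = 405/57.9 + 28.2×0.8167 + 4 = 6.995 + 23.031 + 4 = 34.026 cmH2O.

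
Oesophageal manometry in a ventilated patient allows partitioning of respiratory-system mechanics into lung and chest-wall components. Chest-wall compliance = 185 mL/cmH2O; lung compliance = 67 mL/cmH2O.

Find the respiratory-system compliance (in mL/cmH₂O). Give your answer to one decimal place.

49.2

Lung and chest wall are elastances in series: 1/Crs = 1/CL + 1/Ccw.
1/Crs = 1/67 + 1/185 = 0.02033.
Crs = 49.188 mL/cmH2O.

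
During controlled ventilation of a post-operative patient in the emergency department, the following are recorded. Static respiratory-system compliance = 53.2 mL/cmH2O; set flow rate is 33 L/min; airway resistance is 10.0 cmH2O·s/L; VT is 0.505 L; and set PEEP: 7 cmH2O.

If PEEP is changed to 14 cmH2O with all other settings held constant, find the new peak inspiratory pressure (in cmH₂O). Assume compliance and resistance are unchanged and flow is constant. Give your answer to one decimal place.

Flow: 33 L/min ÷ 60 = 0.55 L/s.
PIP = Vt/C + R·V̇ + PEEP (constant-flow equation of motion).
Only the baseline term changes: ΔPIP = ΔPEEP = 14 − 7 = 7.0 cmH2O.
Original PIP = 505/53.2 + 10.0×0.55 + 7 = 21.992 cmH2O; new PIP = 21.992 + (7.0) = 28.992 cmH2O.

29.0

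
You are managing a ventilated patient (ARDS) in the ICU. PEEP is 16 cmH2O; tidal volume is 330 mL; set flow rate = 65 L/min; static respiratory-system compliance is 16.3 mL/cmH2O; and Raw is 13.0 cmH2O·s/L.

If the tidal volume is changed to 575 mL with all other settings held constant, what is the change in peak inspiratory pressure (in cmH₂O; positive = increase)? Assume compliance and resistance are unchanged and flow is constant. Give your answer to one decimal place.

PIP = Vt/C + R·V̇ + PEEP (constant-flow equation of motion).
Only the elastic term changes: ΔPIP = ΔVt / C = (575 − 330) / 16.3 = 15.031 cmH2O.

15.0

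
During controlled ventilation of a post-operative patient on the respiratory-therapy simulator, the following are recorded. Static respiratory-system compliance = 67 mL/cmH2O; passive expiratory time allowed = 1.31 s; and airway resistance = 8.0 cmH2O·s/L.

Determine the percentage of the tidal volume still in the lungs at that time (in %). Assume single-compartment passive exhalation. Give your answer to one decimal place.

τ = R × C = 8.0 × 67 mL/cmH2O = 8.0 × 0.067 L/cmH2O = 0.536 s.
Passive exhalation: V(t)/V₀ = e^(−t/τ) = e^(−1.31/0.536) = 0.08681.
Fraction remaining = 0.08681 → 8.681%.

8.7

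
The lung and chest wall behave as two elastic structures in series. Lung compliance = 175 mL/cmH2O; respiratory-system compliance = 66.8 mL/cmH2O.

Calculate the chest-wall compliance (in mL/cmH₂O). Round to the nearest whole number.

1/Ccw = 1/Crs − 1/CL.
1/Ccw = 1/66.8 − 1/175 = 0.009256.
Ccw = 108.04 mL/cmH2O.

108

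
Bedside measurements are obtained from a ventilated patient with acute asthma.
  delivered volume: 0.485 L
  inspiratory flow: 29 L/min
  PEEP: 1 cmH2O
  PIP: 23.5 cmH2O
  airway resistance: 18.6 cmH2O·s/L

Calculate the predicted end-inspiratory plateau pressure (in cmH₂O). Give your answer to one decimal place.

Flow: 29 L/min ÷ 60 = 0.4833 L/s.
Pplat = PIP − Raw × flow = 23.5 − 18.6 × 0.4833 = 23.5 − 8.989 = 14.511 cmH2O.

14.5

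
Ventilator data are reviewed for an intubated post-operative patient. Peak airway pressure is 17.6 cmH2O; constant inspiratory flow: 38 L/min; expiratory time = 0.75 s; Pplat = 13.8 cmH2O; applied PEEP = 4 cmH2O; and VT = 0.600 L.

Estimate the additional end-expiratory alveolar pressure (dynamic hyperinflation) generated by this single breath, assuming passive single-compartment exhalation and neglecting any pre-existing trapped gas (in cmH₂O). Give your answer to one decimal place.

1.3

Flow: 38 L/min ÷ 60 = 0.6333 L/s.
R = (PIP − Pplat)/V̇ = (17.6 − 13.8) / 0.6333 = 3.8/0.6333 = 6.0 cmH2O·s/L.
C = Vt/(Pplat − PEEP) = 600.0 / (13.8 − 4) = 600.0/9.8 = 61.224 mL/cmH2O.
τ = R × C = 6.0 × 0.06122 L/cmH2O = 0.3673 s.
Fraction remaining = e^(−Te/τ) = e^(−0.75/0.3673) = 0.1298; trapped volume = 600.0 × 0.1298 = 77.88 mL.
Additional alveolar pressure from trapping ≈ V_trapped / C = 77.88 / 61.224 = 1.272 cmH2O.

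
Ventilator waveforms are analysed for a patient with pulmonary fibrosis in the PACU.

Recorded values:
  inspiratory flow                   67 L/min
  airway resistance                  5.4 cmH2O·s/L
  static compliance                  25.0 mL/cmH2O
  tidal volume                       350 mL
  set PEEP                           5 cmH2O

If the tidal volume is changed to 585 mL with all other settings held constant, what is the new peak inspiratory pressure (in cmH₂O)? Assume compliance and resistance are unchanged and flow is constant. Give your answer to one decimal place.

34.4

Flow: 67 L/min ÷ 60 = 1.1167 L/s.
PIP = Vt/C + R·V̇ + PEEP (constant-flow equation of motion).
Only the elastic term changes: ΔPIP = ΔVt / C = (585 − 350) / 25.0 = 9.4 cmH2O.
Original PIP = 350/25.0 + 5.4×1.1167 + 5 = 25.03 cmH2O; new PIP = 25.03 + (9.4) = 34.43 cmH2O.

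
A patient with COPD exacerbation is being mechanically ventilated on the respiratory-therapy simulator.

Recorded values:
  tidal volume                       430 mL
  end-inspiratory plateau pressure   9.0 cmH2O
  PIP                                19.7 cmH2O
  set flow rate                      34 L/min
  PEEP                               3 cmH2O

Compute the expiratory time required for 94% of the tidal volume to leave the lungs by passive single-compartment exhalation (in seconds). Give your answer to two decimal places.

Flow: 34 L/min ÷ 60 = 0.5667 L/s.
R = (PIP − Pplat)/V̇ = (19.7 − 9.0) / 0.5667 = 10.7/0.5667 = 18.881 cmH2O·s/L.
C = Vt/(Pplat − PEEP) = 430.0 / (9.0 − 3) = 430.0/6.0 = 71.667 mL/cmH2O.
τ = R × C = 18.881 × 0.07167 L/cmH2O = 1.353 s.
t = −τ·ln(1 − 0.94) = −1.353·ln(0.06) = 3.807 s.

3.81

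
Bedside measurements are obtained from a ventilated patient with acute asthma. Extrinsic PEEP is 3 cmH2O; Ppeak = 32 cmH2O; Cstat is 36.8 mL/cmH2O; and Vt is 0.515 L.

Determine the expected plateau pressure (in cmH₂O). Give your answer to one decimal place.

Pplat = PEEP + Vt / Cstat = 3 + 515 / 36.8 = 3 + 13.995 = 16.995 cmH2O.

17.0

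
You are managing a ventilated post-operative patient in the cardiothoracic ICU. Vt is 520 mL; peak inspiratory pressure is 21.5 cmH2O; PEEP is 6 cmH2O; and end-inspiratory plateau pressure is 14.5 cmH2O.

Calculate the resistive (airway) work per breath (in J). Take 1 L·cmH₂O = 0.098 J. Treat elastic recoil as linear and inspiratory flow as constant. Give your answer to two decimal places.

With constant inspiratory flow the resistive pressure is constant at PIP − Pplat = 21.5 − 14.5 = 7.0 cmH2O, so resistive work = 7.0 × 0.520 = 3.64 L·cmH2O.
× 0.098 J/(L·cmH2O) → 0.3567 J.

0.36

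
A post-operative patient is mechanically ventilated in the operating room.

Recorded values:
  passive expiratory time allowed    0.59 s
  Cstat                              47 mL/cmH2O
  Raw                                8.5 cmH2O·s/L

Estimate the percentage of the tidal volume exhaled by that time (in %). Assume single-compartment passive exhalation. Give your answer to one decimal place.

77.2

τ = R × C = 8.5 × 47 mL/cmH2O = 8.5 × 0.047 L/cmH2O = 0.3995 s.
Passive exhalation: V(t)/V₀ = e^(−t/τ) = e^(−0.59/0.3995) = 0.2284.
Fraction exhaled = 1 − 0.2284 = 0.7716 → 77.16%.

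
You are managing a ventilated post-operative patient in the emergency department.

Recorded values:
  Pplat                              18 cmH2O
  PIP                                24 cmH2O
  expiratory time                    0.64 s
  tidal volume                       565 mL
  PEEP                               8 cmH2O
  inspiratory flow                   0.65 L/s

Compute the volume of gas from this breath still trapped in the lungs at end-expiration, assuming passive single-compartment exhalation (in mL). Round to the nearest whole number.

166

R = (PIP − Pplat)/V̇ = (24 − 18) / 0.65 = 6.0/0.65 = 9.231 cmH2O·s/L.
C = Vt/(Pplat − PEEP) = 565.0 / (18 − 8) = 565.0/10.0 = 56.5 mL/cmH2O.
τ = R × C = 9.231 × 0.0565 L/cmH2O = 0.5216 s.
Fraction remaining = e^(−Te/τ) = e^(−0.64/0.5216) = 0.2932.
Trapped volume = 565.0 × 0.2932 = 165.66 mL.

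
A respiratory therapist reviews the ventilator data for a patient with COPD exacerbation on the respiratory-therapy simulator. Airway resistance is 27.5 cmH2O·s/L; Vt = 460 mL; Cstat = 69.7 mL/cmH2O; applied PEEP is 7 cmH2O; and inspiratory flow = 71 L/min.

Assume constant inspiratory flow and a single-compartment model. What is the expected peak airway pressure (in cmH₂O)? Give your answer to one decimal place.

Flow: 71 L/min ÷ 60 = 1.1833 L/s.
Equation of motion (constant flow): PIP = Vt/C + R·V̇ + PEEP.
PIP = 460/69.7 + 27.5×1.1833 + 7 = 6.6 + 32.541 + 7 = 46.141 cmH2O.

46.1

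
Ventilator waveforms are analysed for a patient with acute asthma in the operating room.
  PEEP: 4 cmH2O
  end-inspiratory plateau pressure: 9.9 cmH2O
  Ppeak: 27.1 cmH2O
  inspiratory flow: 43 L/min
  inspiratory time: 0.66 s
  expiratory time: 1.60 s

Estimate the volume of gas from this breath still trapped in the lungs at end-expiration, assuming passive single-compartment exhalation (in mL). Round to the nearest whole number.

206

Flow: 43 L/min ÷ 60 = 0.7167 L/s.
Vt = flow × Ti = 0.7167 L/s × 0.66 s × 1000 mL/L = 473.02 mL.
R = (PIP − Pplat)/V̇ = (27.1 − 9.9) / 0.7167 = 17.2/0.7167 = 23.999 cmH2O·s/L.
C = Vt/(Pplat − PEEP) = 473.02 / (9.9 − 4) = 473.02/5.9 = 80.173 mL/cmH2O.
τ = R × C = 23.999 × 0.08017 L/cmH2O = 1.924 s.
Fraction remaining = e^(−Te/τ) = e^(−1.60/1.924) = 0.4354.
Trapped volume = 473.02 × 0.4354 = 205.95 mL.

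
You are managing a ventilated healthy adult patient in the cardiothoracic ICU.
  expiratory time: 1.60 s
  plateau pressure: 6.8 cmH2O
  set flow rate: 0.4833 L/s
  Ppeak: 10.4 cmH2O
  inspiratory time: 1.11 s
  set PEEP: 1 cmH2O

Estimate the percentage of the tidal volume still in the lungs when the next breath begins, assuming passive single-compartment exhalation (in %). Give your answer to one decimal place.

9.8

Vt = flow × Ti = 0.4833 L/s × 1.11 s × 1000 mL/L = 536.46 mL.
R = (PIP − Pplat)/V̇ = (10.4 − 6.8) / 0.4833 = 3.6/0.4833 = 7.449 cmH2O·s/L.
C = Vt/(Pplat − PEEP) = 536.46 / (6.8 − 1) = 536.46/5.8 = 92.493 mL/cmH2O.
τ = R × C = 7.449 × 0.09249 L/cmH2O = 0.689 s.
Fraction remaining at end-expiration = e^(−Te/τ) = e^(−1.60/0.689) = 0.09806 → 9.806%.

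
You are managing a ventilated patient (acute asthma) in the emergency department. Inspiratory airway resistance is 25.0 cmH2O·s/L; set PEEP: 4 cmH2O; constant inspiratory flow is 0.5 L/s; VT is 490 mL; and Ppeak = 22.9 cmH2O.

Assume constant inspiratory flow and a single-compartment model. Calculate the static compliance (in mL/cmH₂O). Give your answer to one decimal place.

76.6

Equation of motion (constant flow): PIP = Vt/C + R·V̇ + PEEP.
Vt/C = PIP − R·V̇ − PEEP = 22.9 − 25.0×0.5 − 4 = 22.9 − 12.5 − 4 = 6.4 cmH2O.
C = Vt / 6.4 = 490 / 6.4 = 76.563 mL/cmH2O.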